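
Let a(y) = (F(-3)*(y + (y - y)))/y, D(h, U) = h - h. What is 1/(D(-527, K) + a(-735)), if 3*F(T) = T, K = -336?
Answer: -1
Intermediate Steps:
F(T) = T/3
D(h, U) = 0
a(y) = -1 (a(y) = (((⅓)*(-3))*(y + (y - y)))/y = (-(y + 0))/y = (-y)/y = -1)
1/(D(-527, K) + a(-735)) = 1/(0 - 1) = 1/(-1) = -1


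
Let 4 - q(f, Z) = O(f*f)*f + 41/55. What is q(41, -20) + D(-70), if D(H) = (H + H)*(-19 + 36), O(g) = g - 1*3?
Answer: -3914611/55 ≈ -71175.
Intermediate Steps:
O(g) = -3 + g (O(g) = g - 3 = -3 + g)
q(f, Z) = 179/55 - f*(-3 + f²) (q(f, Z) = 4 - ((-3 + f*f)*f + 41/55) = 4 - ((-3 + f²)*f + 41*(1/55)) = 4 - (f*(-3 + f²) + 41/55) = 4 - (41/55 + f*(-3 + f²)) = 4 + (-41/55 - f*(-3 + f²)) = 179/55 - f*(-3 + f²))
D(H) = 34*H (D(H) = (2*H)*17 = 34*H)
q(41, -20) + D(-70) = (179/55 - 1*41³ + 3*41) + 34*(-70) = (179/55 - 1*68921 + 123) - 2380 = (179/55 - 68921 + 123) - 2380 = -3783711/55 - 2380 = -3914611/55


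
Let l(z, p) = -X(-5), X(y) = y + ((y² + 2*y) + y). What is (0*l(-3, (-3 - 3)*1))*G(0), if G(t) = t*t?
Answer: 0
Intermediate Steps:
G(t) = t²
X(y) = y² + 4*y (X(y) = y + (y² + 3*y) = y² + 4*y)
l(z, p) = -5 (l(z, p) = -(-5)*(4 - 5) = -(-5)*(-1) = -1*5 = -5)
(0*l(-3, (-3 - 3)*1))*G(0) = (0*(-5))*0² = 0*0 = 0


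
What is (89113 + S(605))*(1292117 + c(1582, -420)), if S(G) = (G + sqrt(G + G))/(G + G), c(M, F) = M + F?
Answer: 230497236333/2 + 1293279*sqrt(10)/110 ≈ 1.1525e+11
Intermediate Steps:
c(M, F) = F + M
S(G) = (G + sqrt(2)*sqrt(G))/(2*G) (S(G) = (G + sqrt(2*G))/((2*G)) = (G + sqrt(2)*sqrt(G))*(1/(2*G)) = (G + sqrt(2)*sqrt(G))/(2*G))
(89113 + S(605))*(1292117 + c(1582, -420)) = (89113 + (1/2 + sqrt(2)/(2*sqrt(605))))*(1292117 + (-420 + 1582)) = (89113 + (1/2 + sqrt(2)*(sqrt(5)/55)/2))*(1292117 + 1162) = (89113 + (1/2 + sqrt(10)/110))*1293279 = (178227/2 + sqrt(10)/110)*1293279 = 230497236333/2 + 1293279*sqrt(10)/110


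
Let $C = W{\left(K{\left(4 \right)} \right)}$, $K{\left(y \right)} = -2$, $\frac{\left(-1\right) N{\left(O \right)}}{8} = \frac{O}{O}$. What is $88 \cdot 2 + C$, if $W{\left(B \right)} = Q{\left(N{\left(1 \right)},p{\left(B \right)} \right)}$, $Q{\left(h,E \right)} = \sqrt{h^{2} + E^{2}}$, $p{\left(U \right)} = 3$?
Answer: $176 + \sqrt{73} \approx 184.54$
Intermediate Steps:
$N{\left(O \right)} = -8$ ($N{\left(O \right)} = - 8 \frac{O}{O} = \left(-8\right) 1 = -8$)
$Q{\left(h,E \right)} = \sqrt{E^{2} + h^{2}}$
$W{\left(B \right)} = \sqrt{73}$ ($W{\left(B \right)} = \sqrt{3^{2} + \left(-8\right)^{2}} = \sqrt{9 + 64} = \sqrt{73}$)
$C = \sqrt{73} \approx 8.544$
$88 \cdot 2 + C = 88 \cdot 2 + \sqrt{73} = 176 + \sqrt{73}$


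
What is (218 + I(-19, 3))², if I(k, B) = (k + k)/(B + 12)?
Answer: 10445824/225 ≈ 46426.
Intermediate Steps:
I(k, B) = 2*k/(12 + B) (I(k, B) = (2*k)/(12 + B) = 2*k/(12 + B))
(218 + I(-19, 3))² = (218 + 2*(-19)/(12 + 3))² = (218 + 2*(-19)/15)² = (218 + 2*(-19)*(1/15))² = (218 - 38/15)² = (3232/15)² = 10445824/225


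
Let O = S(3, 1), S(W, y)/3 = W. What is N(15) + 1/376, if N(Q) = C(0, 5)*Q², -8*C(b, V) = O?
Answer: -47587/188 ≈ -253.12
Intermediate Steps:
S(W, y) = 3*W
O = 9 (O = 3*3 = 9)
C(b, V) = -9/8 (C(b, V) = -⅛*9 = -9/8)
N(Q) = -9*Q²/8
N(15) + 1/376 = -9/8*15² + 1/376 = -9/8*225 + 1/376 = -2025/8 + 1/376 = -47587/188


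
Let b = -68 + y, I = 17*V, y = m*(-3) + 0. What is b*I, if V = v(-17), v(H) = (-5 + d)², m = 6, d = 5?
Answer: 0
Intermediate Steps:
v(H) = 0 (v(H) = (-5 + 5)² = 0² = 0)
V = 0
y = -18 (y = 6*(-3) + 0 = -18 + 0 = -18)
I = 0 (I = 17*0 = 0)
b = -86 (b = -68 - 18 = -86)
b*I = -86*0 = 0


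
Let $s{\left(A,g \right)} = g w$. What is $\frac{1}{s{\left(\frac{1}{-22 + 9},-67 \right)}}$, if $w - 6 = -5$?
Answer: $- \frac{1}{67} \approx -0.014925$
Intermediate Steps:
$w = 1$ ($w = 6 - 5 = 1$)
$s{\left(A,g \right)} = g$ ($s{\left(A,g \right)} = g 1 = g$)
$\frac{1}{s{\left(\frac{1}{-22 + 9},-67 \right)}} = \frac{1}{-67} = - \frac{1}{67}$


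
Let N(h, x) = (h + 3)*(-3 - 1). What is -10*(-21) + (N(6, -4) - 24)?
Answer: 150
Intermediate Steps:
N(h, x) = -12 - 4*h (N(h, x) = (3 + h)*(-4) = -12 - 4*h)
-10*(-21) + (N(6, -4) - 24) = -10*(-21) + ((-12 - 4*6) - 24) = 210 + ((-12 - 24) - 24) = 210 + (-36 - 24) = 210 - 60 = 150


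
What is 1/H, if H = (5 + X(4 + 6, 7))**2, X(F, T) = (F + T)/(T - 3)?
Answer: 16/1369 ≈ 0.011687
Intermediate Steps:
X(F, T) = (F + T)/(-3 + T)
H = 1369/16 (H = (5 + ((4 + 6) + 7)/(-3 + 7))**2 = (5 + (10 + 7)/4)**2 = (5 + (1/4)*17)**2 = (5 + 17/4)**2 = (37/4)**2 = 1369/16 ≈ 85.563)
1/H = 1/(1369/16) = 16/1369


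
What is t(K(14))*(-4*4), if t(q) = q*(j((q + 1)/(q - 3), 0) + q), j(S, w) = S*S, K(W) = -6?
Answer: -14752/27 ≈ -546.37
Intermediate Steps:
j(S, w) = S²
t(q) = q*(q + (1 + q)²/(-3 + q)²) (t(q) = q*(((q + 1)/(q - 3))² + q) = q*(((1 + q)/(-3 + q))² + q) = q*((1 + q)²/(-3 + q)² + q) = q*(q + (1 + q)²/(-3 + q)²))
t(K(14))*(-4*4) = ((-6)² - 6*(1 - 6)²/(-3 - 6)²)*(-4*4) = (36 - 6*(-5)²/(-9)²)*(-16) = (36 - 6*25*1/81)*(-16) = (36 - 50/27)*(-16) = (922/27)*(-16) = -14752/27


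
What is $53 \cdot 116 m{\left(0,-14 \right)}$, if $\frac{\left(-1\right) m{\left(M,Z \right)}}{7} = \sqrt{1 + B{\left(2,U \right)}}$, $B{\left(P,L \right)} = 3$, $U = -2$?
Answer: $-86072$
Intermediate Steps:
$m{\left(M,Z \right)} = -14$ ($m{\left(M,Z \right)} = - 7 \sqrt{1 + 3} = - 7 \sqrt{4} = \left(-7\right) 2 = -14$)
$53 \cdot 116 m{\left(0,-14 \right)} = 53 \cdot 116 \left(-14\right) = 6148 \left(-14\right) = -86072$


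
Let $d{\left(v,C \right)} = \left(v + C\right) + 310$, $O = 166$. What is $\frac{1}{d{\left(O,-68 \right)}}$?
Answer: $\frac{1}{408} \approx 0.002451$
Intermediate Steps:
$d{\left(v,C \right)} = 310 + C + v$ ($d{\left(v,C \right)} = \left(C + v\right) + 310 = 310 + C + v$)
$\frac{1}{d{\left(O,-68 \right)}} = \frac{1}{310 - 68 + 166} = \frac{1}{408}$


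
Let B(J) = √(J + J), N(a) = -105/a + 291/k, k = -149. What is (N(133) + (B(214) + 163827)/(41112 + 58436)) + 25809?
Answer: 7273193297457/281820388 + √107/49774 ≈ 25808.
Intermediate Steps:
N(a) = -291/149 - 105/a (N(a) = -105/a + 291/(-149) = -105/a + 291*(-1/149) = -105/a - 291/149 = -291/149 - 105/a)
B(J) = √2*√J (B(J) = √(2*J) = √2*√J)
(N(133) + (B(214) + 163827)/(41112 + 58436)) + 25809 = ((-291/149 - 105/133) + (√2*√214 + 163827)/(41112 + 58436)) + 25809 = ((-291/149 - 105*1/133) + (2*√107 + 163827)/99548) + 25809 = ((-291/149 - 15/19) + (163827 + 2*√107)*(1/99548)) + 25809 = (-7764/2831 + (163827/99548 + √107/49774)) + 25809 = (-309096435/281820388 + √107/49774) + 25809 = 7273193297457/281820388 + √107/49774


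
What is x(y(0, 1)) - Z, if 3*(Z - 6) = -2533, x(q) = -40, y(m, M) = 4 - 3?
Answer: 2395/3 ≈ 798.33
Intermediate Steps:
y(m, M) = 1
Z = -2515/3 (Z = 6 + (⅓)*(-2533) = 6 - 2533/3 = -2515/3 ≈ -838.33)
x(y(0, 1)) - Z = -40 - 1*(-2515/3) = -40 + 2515/3 = 2395/3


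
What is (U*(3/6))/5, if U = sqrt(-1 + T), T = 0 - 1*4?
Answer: I*sqrt(5)/10 ≈ 0.22361*I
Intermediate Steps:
T = -4 (T = 0 - 4 = -4)
U = I*sqrt(5) (U = sqrt(-1 - 4) = sqrt(-5) = I*sqrt(5) ≈ 2.2361*I)
(U*(3/6))/5 = ((I*sqrt(5))*(3/6))/5 = ((I*sqrt(5))*(3*(1/6)))*(1/5) = ((I*sqrt(5))*(1/2))*(1/5) = (I*sqrt(5)/2)*(1/5) = I*sqrt(5)/10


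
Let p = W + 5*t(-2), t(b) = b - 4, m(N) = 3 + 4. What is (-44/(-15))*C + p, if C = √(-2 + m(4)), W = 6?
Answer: -24 + 44*√5/15 ≈ -17.441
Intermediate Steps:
m(N) = 7
t(b) = -4 + b
C = √5 (C = √(-2 + 7) = √5 ≈ 2.2361)
p = -24 (p = 6 + 5*(-4 - 2) = 6 + 5*(-6) = 6 - 30 = -24)
(-44/(-15))*C + p = (-44/(-15))*√5 - 24 = (-44*(-1/15))*√5 - 24 = 44*√5/15 - 24 = -24 + 44*√5/15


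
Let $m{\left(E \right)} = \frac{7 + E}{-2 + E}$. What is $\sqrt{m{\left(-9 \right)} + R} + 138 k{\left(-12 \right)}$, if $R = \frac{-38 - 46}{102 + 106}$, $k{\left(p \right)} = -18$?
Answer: $-2484 + \frac{i \sqrt{18161}}{286} \approx -2484.0 + 0.4712 i$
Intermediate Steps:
$R = - \frac{21}{52}$ ($R = - \frac{84}{208} = \left(-84\right) \frac{1}{208} = - \frac{21}{52} \approx -0.40385$)
$m{\left(E \right)} = \frac{7 + E}{-2 + E}$
$\sqrt{m{\left(-9 \right)} + R} + 138 k{\left(-12 \right)} = \sqrt{\frac{7 - 9}{-2 - 9} - \frac{21}{52}} + 138 \left(-18\right) = \sqrt{\frac{1}{-11} \left(-2\right) - \frac{21}{52}} - 2484 = \sqrt{\left(- \frac{1}{11}\right) \left(-2\right) - \frac{21}{52}} - 2484 = \sqrt{\frac{2}{11} - \frac{21}{52}} - 2484 = \sqrt{- \frac{127}{572}} - 2484 = \frac{i \sqrt{18161}}{286} - 2484 = -2484 + \frac{i \sqrt{18161}}{286}$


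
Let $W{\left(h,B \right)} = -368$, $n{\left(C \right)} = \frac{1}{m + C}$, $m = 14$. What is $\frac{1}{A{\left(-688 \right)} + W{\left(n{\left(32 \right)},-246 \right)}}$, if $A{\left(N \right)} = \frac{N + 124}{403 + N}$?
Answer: $- \frac{95}{34772} \approx -0.0027321$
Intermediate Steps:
$n{\left(C \right)} = \frac{1}{14 + C}$
$A{\left(N \right)} = \frac{124 + N}{403 + N}$
$\frac{1}{A{\left(-688 \right)} + W{\left(n{\left(32 \right)},-246 \right)}} = \frac{1}{\frac{124 - 688}{403 - 688} - 368} = \frac{1}{\frac{1}{-285} \left(-564\right) - 368} = \frac{1}{\left(- \frac{1}{285}\right) \left(-564\right) - 368} = \frac{1}{\frac{188}{95} - 368} = \frac{1}{- \frac{34772}{95}} = - \frac{95}{34772}$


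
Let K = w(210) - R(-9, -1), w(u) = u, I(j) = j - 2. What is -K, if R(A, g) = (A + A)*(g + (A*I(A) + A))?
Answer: -1812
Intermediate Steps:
I(j) = -2 + j
R(A, g) = 2*A*(A + g + A*(-2 + A)) (R(A, g) = (A + A)*(g + (A*(-2 + A) + A)) = (2*A)*(g + (A + A*(-2 + A))) = (2*A)*(A + g + A*(-2 + A)) = 2*A*(A + g + A*(-2 + A)))
K = 1812 (K = 210 - 2*(-9)*(-1 + (-9)² - 1*(-9)) = 210 - 2*(-9)*(-1 + 81 + 9) = 210 - 2*(-9)*89 = 210 - 1*(-1602) = 210 + 1602 = 1812)
-K = -1*1812 = -1812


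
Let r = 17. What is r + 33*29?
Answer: 974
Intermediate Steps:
r + 33*29 = 17 + 33*29 = 17 + 957 = 974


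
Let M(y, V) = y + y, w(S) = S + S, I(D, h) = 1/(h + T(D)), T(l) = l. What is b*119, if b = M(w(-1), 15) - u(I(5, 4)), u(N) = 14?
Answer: -2142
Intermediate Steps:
I(D, h) = 1/(D + h) (I(D, h) = 1/(h + D) = 1/(D + h))
w(S) = 2*S
M(y, V) = 2*y
b = -18 (b = 2*(2*(-1)) - 1*14 = 2*(-2) - 14 = -4 - 14 = -18)
b*119 = -18*119 = -2142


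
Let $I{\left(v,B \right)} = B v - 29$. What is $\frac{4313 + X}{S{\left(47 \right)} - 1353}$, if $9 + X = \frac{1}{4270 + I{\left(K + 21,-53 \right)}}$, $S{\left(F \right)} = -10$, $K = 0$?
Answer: $- \frac{13462913}{4263464} \approx -3.1577$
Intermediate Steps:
$I{\left(v,B \right)} = -29 + B v$
$X = - \frac{28151}{3128}$ ($X = -9 + \frac{1}{4270 - \left(29 + 53 \left(0 + 21\right)\right)} = -9 + \frac{1}{4270 - 1142} = -9 + \frac{1}{3128} = - \frac{28151}{3128} \approx -8.9997$)
$\frac{4313 + X}{S{\left(47 \right)} - 1353} = \frac{4313 - \frac{28151}{3128}}{-10 - 1353} = \frac{13462913}{3128 \left(-1363\right)} = \frac{13462913}{3128} \left(- \frac{1}{1363}\right) = - \frac{13462913}{4263464}$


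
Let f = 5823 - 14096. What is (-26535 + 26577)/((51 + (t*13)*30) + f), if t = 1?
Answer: -21/3916 ≈ -0.0053626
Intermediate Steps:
f = -8273
(-26535 + 26577)/((51 + (t*13)*30) + f) = (-26535 + 26577)/((51 + (1*13)*30) - 8273) = 42/((51 + 13*30) - 8273) = 42/((51 + 390) - 8273) = 42/(441 - 8273) = 42/(-7832) = 42*(-1/7832) = -21/3916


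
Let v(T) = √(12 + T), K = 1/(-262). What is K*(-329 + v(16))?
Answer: 329/262 - √7/131 ≈ 1.2355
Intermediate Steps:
K = -1/262 ≈ -0.0038168
K*(-329 + v(16)) = -(-329 + √(12 + 16))/262 = -(-329 + √28)/262 = -(-329 + 2*√7)/262 = 329/262 - √7/131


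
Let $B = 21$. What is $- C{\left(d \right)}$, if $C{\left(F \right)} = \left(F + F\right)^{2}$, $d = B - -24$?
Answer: $-8100$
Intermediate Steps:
$d = 45$ ($d = 21 - -24 = 21 + 24 = 45$)
$C{\left(F \right)} = 4 F^{2}$ ($C{\left(F \right)} = \left(2 F\right)^{2} = 4 F^{2}$)
$- C{\left(d \right)} = - 4 \cdot 45^{2} = - 4 \cdot 2025 = \left(-1\right) 8100 = -8100$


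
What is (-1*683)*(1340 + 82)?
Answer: -971226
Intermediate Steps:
(-1*683)*(1340 + 82) = -683*1422 = -971226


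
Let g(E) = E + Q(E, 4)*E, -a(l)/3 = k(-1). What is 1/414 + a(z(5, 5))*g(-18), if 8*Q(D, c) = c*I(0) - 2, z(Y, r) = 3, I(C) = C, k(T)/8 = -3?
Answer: -402407/414 ≈ -972.00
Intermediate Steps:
k(T) = -24 (k(T) = 8*(-3) = -24)
a(l) = 72 (a(l) = -3*(-24) = 72)
Q(D, c) = -¼ (Q(D, c) = (c*0 - 2)/8 = (0 - 2)/8 = (⅛)*(-2) = -¼)
g(E) = 3*E/4 (g(E) = E - E/4 = 3*E/4)
1/414 + a(z(5, 5))*g(-18) = 1/414 + 72*((¾)*(-18)) = 1/414 + 72*(-27/2) = 1/414 - 972 = -402407/414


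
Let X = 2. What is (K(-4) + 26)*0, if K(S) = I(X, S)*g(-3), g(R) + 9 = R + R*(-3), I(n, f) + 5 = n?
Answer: 0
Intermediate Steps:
I(n, f) = -5 + n
g(R) = -9 - 2*R (g(R) = -9 + (R + R*(-3)) = -9 + (R - 3*R) = -9 - 2*R)
K(S) = 9 (K(S) = (-5 + 2)*(-9 - 2*(-3)) = -3*(-9 + 6) = -3*(-3) = 9)
(K(-4) + 26)*0 = (9 + 26)*0 = 35*0 = 0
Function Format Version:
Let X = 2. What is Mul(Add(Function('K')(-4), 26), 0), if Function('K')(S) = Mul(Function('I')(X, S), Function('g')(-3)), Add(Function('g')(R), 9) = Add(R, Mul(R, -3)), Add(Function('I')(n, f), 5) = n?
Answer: 0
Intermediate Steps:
Function('I')(n, f) = Add(-5, n)
Function('g')(R) = Add(-9, Mul(-2, R)) (Function('g')(R) = Add(-9, Add(R, Mul(R, -3))) = Add(-9, Add(R, Mul(-3, R))) = Add(-9, Mul(-2, R)))
Function('K')(S) = 9 (Function('K')(S) = Mul(Add(-5, 2), Add(-9, Mul(-2, -3))) = Mul(-3, Add(-9, 6)) = Mul(-3, -3) = 9)
Mul(Add(Function('K')(-4), 26), 0) = Mul(Add(9, 26), 0) = Mul(35, 0) = 0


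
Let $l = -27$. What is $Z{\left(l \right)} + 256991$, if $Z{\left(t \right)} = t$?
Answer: $256964$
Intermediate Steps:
$Z{\left(l \right)} + 256991 = -27 + 256991 = 256964$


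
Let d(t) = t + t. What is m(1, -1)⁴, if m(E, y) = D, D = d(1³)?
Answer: 16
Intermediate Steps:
d(t) = 2*t
D = 2 (D = 2*1³ = 2*1 = 2)
m(E, y) = 2
m(1, -1)⁴ = 2⁴ = 16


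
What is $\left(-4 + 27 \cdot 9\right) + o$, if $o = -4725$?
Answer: $-4486$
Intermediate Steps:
$\left(-4 + 27 \cdot 9\right) + o = \left(-4 + 27 \cdot 9\right) - 4725 = \left(-4 + 243\right) - 4725 = 239 - 4725 = -4486$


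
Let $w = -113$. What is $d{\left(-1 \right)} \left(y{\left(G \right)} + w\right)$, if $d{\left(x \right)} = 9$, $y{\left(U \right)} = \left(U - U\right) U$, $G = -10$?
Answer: $-1017$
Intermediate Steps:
$y{\left(U \right)} = 0$ ($y{\left(U \right)} = 0 U = 0$)
$d{\left(-1 \right)} \left(y{\left(G \right)} + w\right) = 9 \left(0 - 113\right) = 9 \left(-113\right) = -1017$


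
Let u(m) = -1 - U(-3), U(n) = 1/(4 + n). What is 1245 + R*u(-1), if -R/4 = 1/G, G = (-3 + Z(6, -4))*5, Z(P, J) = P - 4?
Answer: 6217/5 ≈ 1243.4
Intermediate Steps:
Z(P, J) = -4 + P
G = -5 (G = (-3 + (-4 + 6))*5 = (-3 + 2)*5 = -1*5 = -5)
u(m) = -2 (u(m) = -1 - 1/(4 - 3) = -1 - 1/1 = -1 - 1*1 = -1 - 1 = -2)
R = ⅘ (R = -4/(-5) = -4*(-⅕) = ⅘ ≈ 0.80000)
1245 + R*u(-1) = 1245 + (⅘)*(-2) = 1245 - 8/5 = 6217/5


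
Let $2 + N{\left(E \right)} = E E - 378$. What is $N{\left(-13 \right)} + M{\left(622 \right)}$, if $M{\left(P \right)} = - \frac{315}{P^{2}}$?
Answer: $- \frac{81632839}{386884} \approx -211.0$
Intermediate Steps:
$M{\left(P \right)} = - \frac{315}{P^{2}}$
$N{\left(E \right)} = -380 + E^{2}$ ($N{\left(E \right)} = -2 + \left(E E - 378\right) = -2 + \left(E^{2} - 378\right) = -2 + \left(-378 + E^{2}\right) = -380 + E^{2}$)
$N{\left(-13 \right)} + M{\left(622 \right)} = \left(-380 + \left(-13\right)^{2}\right) - \frac{315}{386884} = \left(-380 + 169\right) - \frac{315}{386884} = -211 - \frac{315}{386884} = - \frac{81632839}{386884}$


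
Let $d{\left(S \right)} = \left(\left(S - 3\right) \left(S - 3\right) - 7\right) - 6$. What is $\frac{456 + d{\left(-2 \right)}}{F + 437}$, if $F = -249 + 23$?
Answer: $\frac{468}{211} \approx 2.218$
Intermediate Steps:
$F = -226$
$d{\left(S \right)} = -13 + \left(-3 + S\right)^{2}$ ($d{\left(S \right)} = \left(\left(-3 + S\right) \left(-3 + S\right) - 7\right) - 6 = \left(\left(-3 + S\right)^{2} - 7\right) - 6 = \left(-7 + \left(-3 + S\right)^{2}\right) - 6 = -13 + \left(-3 + S\right)^{2}$)
$\frac{456 + d{\left(-2 \right)}}{F + 437} = \frac{456 - \left(13 - \left(-3 - 2\right)^{2}\right)}{-226 + 437} = \frac{456 - \left(13 - \left(-5\right)^{2}\right)}{211} = \left(456 + \left(-13 + 25\right)\right) \frac{1}{211} = \left(456 + 12\right) \frac{1}{211} = 468 \cdot \frac{1}{211} = \frac{468}{211}$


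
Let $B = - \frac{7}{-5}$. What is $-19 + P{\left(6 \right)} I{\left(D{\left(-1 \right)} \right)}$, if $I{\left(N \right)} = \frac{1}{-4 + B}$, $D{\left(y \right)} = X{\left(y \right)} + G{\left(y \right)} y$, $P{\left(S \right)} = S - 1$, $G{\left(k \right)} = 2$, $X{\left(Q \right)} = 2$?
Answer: $- \frac{272}{13} \approx -20.923$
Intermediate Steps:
$P{\left(S \right)} = -1 + S$
$D{\left(y \right)} = 2 + 2 y$
$B = \frac{7}{5}$ ($B = \left(-7\right) \left(- \frac{1}{5}\right) = \frac{7}{5} \approx 1.4$)
$I{\left(N \right)} = - \frac{5}{13}$ ($I{\left(N \right)} = \frac{1}{-4 + \frac{7}{5}} = \frac{1}{- \frac{13}{5}} = - \frac{5}{13}$)
$-19 + P{\left(6 \right)} I{\left(D{\left(-1 \right)} \right)} = -19 + \left(-1 + 6\right) \left(- \frac{5}{13}\right) = -19 + 5 \left(- \frac{5}{13}\right) = -19 - \frac{25}{13} = - \frac{272}{13}$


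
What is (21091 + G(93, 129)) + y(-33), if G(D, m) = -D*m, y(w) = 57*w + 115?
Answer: 7328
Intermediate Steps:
y(w) = 115 + 57*w
G(D, m) = -D*m
(21091 + G(93, 129)) + y(-33) = (21091 - 1*93*129) + (115 + 57*(-33)) = (21091 - 11997) + (115 - 1881) = 9094 - 1766 = 7328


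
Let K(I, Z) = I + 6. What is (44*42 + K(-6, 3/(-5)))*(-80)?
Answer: -147840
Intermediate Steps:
K(I, Z) = 6 + I
(44*42 + K(-6, 3/(-5)))*(-80) = (44*42 + (6 - 6))*(-80) = (1848 + 0)*(-80) = 1848*(-80) = -147840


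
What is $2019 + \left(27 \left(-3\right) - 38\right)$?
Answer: $1900$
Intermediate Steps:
$2019 + \left(27 \left(-3\right) - 38\right) = 2019 - 119 = 1900$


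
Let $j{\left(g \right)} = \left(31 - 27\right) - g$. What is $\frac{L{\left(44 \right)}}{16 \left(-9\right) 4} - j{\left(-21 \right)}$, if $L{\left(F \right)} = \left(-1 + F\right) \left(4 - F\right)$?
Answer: $- \frac{1585}{72} \approx -22.014$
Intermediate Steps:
$j{\left(g \right)} = 4 - g$
$\frac{L{\left(44 \right)}}{16 \left(-9\right) 4} - j{\left(-21 \right)} = \frac{-4 - 44^{2} + 5 \cdot 44}{16 \left(-9\right) 4} - \left(4 - -21\right) = \frac{-4 - 1936 + 220}{\left(-144\right) 4} - \left(4 + 21\right) = \frac{-4 - 1936 + 220}{-576} - 25 = \left(-1720\right) \left(- \frac{1}{576}\right) - 25 = \frac{215}{72} - 25 = - \frac{1585}{72}$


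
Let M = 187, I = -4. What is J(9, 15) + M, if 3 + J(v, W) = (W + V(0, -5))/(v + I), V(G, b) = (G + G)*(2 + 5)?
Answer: 187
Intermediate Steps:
V(G, b) = 14*G (V(G, b) = (2*G)*7 = 14*G)
J(v, W) = -3 + W/(-4 + v) (J(v, W) = -3 + (W + 14*0)/(v - 4) = -3 + (W + 0)/(-4 + v) = -3 + W/(-4 + v))
J(9, 15) + M = (12 + 15 - 3*9)/(-4 + 9) + 187 = (12 + 15 - 27)/5 + 187 = (⅕)*0 + 187 = 0 + 187 = 187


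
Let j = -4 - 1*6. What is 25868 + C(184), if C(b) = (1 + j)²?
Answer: 25949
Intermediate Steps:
j = -10 (j = -4 - 6 = -10)
C(b) = 81 (C(b) = (1 - 10)² = (-9)² = 81)
25868 + C(184) = 25868 + 81 = 25949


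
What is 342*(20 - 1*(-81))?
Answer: 34542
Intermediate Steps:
342*(20 - 1*(-81)) = 342*(20 + 81) = 342*101 = 34542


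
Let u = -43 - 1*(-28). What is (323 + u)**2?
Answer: 94864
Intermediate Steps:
u = -15 (u = -43 + 28 = -15)
(323 + u)**2 = (323 - 15)**2 = 308**2 = 94864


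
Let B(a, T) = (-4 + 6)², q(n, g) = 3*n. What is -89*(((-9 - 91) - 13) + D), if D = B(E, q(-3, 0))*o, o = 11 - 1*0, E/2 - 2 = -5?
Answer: 6141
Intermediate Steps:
E = -6 (E = 4 + 2*(-5) = 4 - 10 = -6)
B(a, T) = 4 (B(a, T) = 2² = 4)
o = 11 (o = 11 + 0 = 11)
D = 44 (D = 4*11 = 44)
-89*(((-9 - 91) - 13) + D) = -89*(((-9 - 91) - 13) + 44) = -89*((-100 - 13) + 44) = -89*(-113 + 44) = -89*(-69) = 6141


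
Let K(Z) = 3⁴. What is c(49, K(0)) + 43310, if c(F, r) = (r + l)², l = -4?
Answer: 49239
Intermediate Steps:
K(Z) = 81
c(F, r) = (-4 + r)² (c(F, r) = (r - 4)² = (-4 + r)²)
c(49, K(0)) + 43310 = (-4 + 81)² + 43310 = 77² + 43310 = 5929 + 43310 = 49239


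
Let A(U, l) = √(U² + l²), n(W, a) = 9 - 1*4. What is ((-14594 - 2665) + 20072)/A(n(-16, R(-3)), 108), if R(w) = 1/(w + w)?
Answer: 2813*√11689/11689 ≈ 26.018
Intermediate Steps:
R(w) = 1/(2*w)
n(W, a) = 5 (n(W, a) = 9 - 4 = 5)
((-14594 - 2665) + 20072)/A(n(-16, R(-3)), 108) = ((-14594 - 2665) + 20072)/(√(5² + 108²)) = (-17259 + 20072)/(√(25 + 11664)) = 2813/(√11689) = 2813*(√11689/11689) = 2813*√11689/11689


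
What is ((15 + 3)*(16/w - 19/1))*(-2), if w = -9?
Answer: 748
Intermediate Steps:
((15 + 3)*(16/w - 19/1))*(-2) = ((15 + 3)*(16/(-9) - 19/1))*(-2) = (18*(16*(-1/9) - 19*1))*(-2) = (18*(-16/9 - 19))*(-2) = (18*(-187/9))*(-2) = -374*(-2) = 748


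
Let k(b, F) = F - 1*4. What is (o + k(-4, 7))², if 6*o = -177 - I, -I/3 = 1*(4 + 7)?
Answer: 441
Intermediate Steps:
I = -33 (I = -3*(4 + 7) = -3*11 = -33)
k(b, F) = -4 + F (k(b, F) = F - 4 = -4 + F)
o = -24 (o = (-177 - 1*(-33))/6 = (-177 + 33)/6 = (⅙)*(-144) = -24)
(o + k(-4, 7))² = (-24 + (-4 + 7))² = (-24 + 3)² = (-21)² = 441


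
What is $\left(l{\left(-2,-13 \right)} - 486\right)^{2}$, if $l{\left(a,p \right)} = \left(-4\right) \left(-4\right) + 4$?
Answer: $217156$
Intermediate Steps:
$l{\left(a,p \right)} = 20$ ($l{\left(a,p \right)} = 16 + 4 = 20$)
$\left(l{\left(-2,-13 \right)} - 486\right)^{2} = \left(20 - 486\right)^{2} = \left(-466\right)^{2} = 217156$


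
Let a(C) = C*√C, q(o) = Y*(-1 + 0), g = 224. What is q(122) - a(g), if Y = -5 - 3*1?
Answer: 8 - 896*√14 ≈ -3344.5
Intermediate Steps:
Y = -8 (Y = -5 - 3 = -8)
q(o) = 8 (q(o) = -8*(-1 + 0) = -8*(-1) = 8)
a(C) = C^(3/2)
q(122) - a(g) = 8 - 224^(3/2) = 8 - 896*√14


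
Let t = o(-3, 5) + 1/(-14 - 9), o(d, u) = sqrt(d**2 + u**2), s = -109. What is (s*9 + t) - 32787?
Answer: -776665/23 + sqrt(34) ≈ -33762.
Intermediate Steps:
t = -1/23 + sqrt(34) (t = sqrt((-3)**2 + 5**2) + 1/(-14 - 9) = sqrt(9 + 25) + 1/(-23) = sqrt(34) - 1/23 = -1/23 + sqrt(34) ≈ 5.7875)
(s*9 + t) - 32787 = (-109*9 + (-1/23 + sqrt(34))) - 32787 = (-981 + (-1/23 + sqrt(34))) - 32787 = (-22564/23 + sqrt(34)) - 32787 = -776665/23 + sqrt(34)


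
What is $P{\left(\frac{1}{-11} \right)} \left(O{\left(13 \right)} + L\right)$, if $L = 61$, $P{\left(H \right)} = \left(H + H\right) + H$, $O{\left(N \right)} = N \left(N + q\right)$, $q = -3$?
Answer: $- \frac{573}{11} \approx -52.091$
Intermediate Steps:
$O{\left(N \right)} = N \left(-3 + N\right)$ ($O{\left(N \right)} = N \left(N - 3\right) = N \left(-3 + N\right)$)
$P{\left(H \right)} = 3 H$ ($P{\left(H \right)} = 2 H + H = 3 H$)
$P{\left(\frac{1}{-11} \right)} \left(O{\left(13 \right)} + L\right) = \frac{3}{-11} \left(13 \left(-3 + 13\right) + 61\right) = 3 \left(- \frac{1}{11}\right) \left(13 \cdot 10 + 61\right) = - \frac{3 \left(130 + 61\right)}{11} = \left(- \frac{3}{11}\right) 191 = - \frac{573}{11}$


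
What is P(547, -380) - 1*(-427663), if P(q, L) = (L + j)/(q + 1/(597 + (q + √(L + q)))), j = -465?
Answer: 167445229072481639/391536873458 - 845*√167/391536873458 ≈ 4.2766e+5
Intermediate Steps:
P(q, L) = (-465 + L)/(q + 1/(597 + q + √(L + q))) (P(q, L) = (L - 465)/(q + 1/(597 + (q + √(L + q)))) = (-465 + L)/(q + 1/(597 + q + √(L + q))))
P(547, -380) - 1*(-427663) = (-277605 - 465*547 - 465*√(-380 + 547) + 597*(-380) - 380*547 - 380*√(-380 + 547))/(1 + 547² + 597*547 + 547*√(-380 + 547)) - 1*(-427663) = (-277605 - 254355 - 465*√167 - 226860 - 207860 - 380*√167)/(1 + 299209 + 326559 + 547*√167) + 427663 = (-966680 - 845*√167)/(625769 + 547*√167) + 427663 = 427663 + (-966680 - 845*√167)/(625769 + 547*√167)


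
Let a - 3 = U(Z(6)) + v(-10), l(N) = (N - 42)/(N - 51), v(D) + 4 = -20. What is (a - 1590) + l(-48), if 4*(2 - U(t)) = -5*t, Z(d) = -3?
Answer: -70921/44 ≈ -1611.8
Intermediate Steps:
U(t) = 2 + 5*t/4 (U(t) = 2 - (-5)*t/4 = 2 + 5*t/4)
v(D) = -24 (v(D) = -4 - 20 = -24)
l(N) = (-42 + N)/(-51 + N)
a = -91/4 (a = 3 + ((2 + (5/4)*(-3)) - 24) = 3 + ((2 - 15/4) - 24) = 3 + (-7/4 - 24) = 3 - 103/4 = -91/4 ≈ -22.750)
(a - 1590) + l(-48) = (-91/4 - 1590) + (-42 - 48)/(-51 - 48) = -6451/4 - 90/(-99) = -6451/4 - 1/99*(-90) = -6451/4 + 10/11 = -70921/44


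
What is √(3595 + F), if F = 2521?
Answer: 2*√1529 ≈ 78.205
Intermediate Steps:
√(3595 + F) = √(3595 + 2521) = √6116 = 2*√1529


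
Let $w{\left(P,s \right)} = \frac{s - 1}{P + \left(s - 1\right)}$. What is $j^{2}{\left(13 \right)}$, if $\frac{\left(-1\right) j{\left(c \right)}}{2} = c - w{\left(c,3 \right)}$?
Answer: $\frac{148996}{225} \approx 662.2$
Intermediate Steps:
$w{\left(P,s \right)} = \frac{-1 + s}{-1 + P + s}$ ($w{\left(P,s \right)} = \frac{-1 + s}{P + \left(s - 1\right)} = \frac{-1 + s}{P + \left(-1 + s\right)} = \frac{-1 + s}{-1 + P + s}$)
$j{\left(c \right)} = - 2 c + \frac{4}{2 + c}$ ($j{\left(c \right)} = - 2 \left(c - \frac{-1 + 3}{-1 + c + 3}\right) = - 2 \left(c - \frac{1}{2 + c} 2\right) = - 2 \left(c - \frac{2}{2 + c}\right) = - 2 c + \frac{4}{2 + c}$)
$j^{2}{\left(13 \right)} = \left(\frac{2 \left(2 - 13 \left(2 + 13\right)\right)}{2 + 13}\right)^{2} = \left(\frac{2 \left(2 - 13 \cdot 15\right)}{15}\right)^{2} = \left(2 \cdot \frac{1}{15} \left(2 - 195\right)\right)^{2} = \left(2 \cdot \frac{1}{15} \left(-193\right)\right)^{2} = \left(- \frac{386}{15}\right)^{2} = \frac{148996}{225}$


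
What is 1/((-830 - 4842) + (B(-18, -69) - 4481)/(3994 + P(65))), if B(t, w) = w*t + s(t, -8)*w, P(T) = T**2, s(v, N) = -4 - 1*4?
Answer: -8219/46620855 ≈ -0.00017629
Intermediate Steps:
s(v, N) = -8 (s(v, N) = -4 - 4 = -8)
B(t, w) = -8*w + t*w (B(t, w) = w*t - 8*w = t*w - 8*w = -8*w + t*w)
1/((-830 - 4842) + (B(-18, -69) - 4481)/(3994 + P(65))) = 1/((-830 - 4842) + (-69*(-8 - 18) - 4481)/(3994 + 65**2)) = 1/(-5672 + (-69*(-26) - 4481)/(3994 + 4225)) = 1/(-5672 + (1794 - 4481)/8219) = 1/(-5672 - 2687*1/8219) = 1/(-5672 - 2687/8219) = 1/(-46620855/8219) = -8219/46620855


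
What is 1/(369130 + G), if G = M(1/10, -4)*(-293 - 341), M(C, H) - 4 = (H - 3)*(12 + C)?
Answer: 5/2101469 ≈ 2.3793e-6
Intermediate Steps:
M(C, H) = 4 + (-3 + H)*(12 + C) (M(C, H) = 4 + (H - 3)*(12 + C) = 4 + (-3 + H)*(12 + C))
G = 255819/5 (G = (-32 - 3/10 + 12*(-4) - 4/10)*(-293 - 341) = (-32 - 3*⅒ - 48 + (⅒)*(-4))*(-634) = (-32 - 3/10 - 48 - ⅖)*(-634) = -807/10*(-634) = 255819/5 ≈ 51164.)
1/(369130 + G) = 1/(369130 + 255819/5) = 1/(2101469/5) = 5/2101469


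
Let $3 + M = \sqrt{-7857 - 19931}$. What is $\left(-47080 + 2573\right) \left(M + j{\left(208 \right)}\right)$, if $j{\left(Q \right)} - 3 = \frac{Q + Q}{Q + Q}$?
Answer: $-44507 - 89014 i \sqrt{6947} \approx -44507.0 - 7.4192 \cdot 10^{6} i$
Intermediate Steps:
$j{\left(Q \right)} = 4$ ($j{\left(Q \right)} = 3 + \frac{Q + Q}{Q + Q} = 3 + \frac{2 Q}{2 Q} = 3 + 2 Q \frac{1}{2 Q} = 3 + 1 = 4$)
$M = -3 + 2 i \sqrt{6947}$ ($M = -3 + \sqrt{-7857 - 19931} = -3 + \sqrt{-27788} = -3 + 2 i \sqrt{6947} \approx -3.0 + 166.7 i$)
$\left(-47080 + 2573\right) \left(M + j{\left(208 \right)}\right) = \left(-47080 + 2573\right) \left(\left(-3 + 2 i \sqrt{6947}\right) + 4\right) = - 44507 \left(1 + 2 i \sqrt{6947}\right) = -44507 - 89014 i \sqrt{6947}$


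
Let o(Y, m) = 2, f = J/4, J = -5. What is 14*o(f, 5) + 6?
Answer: 34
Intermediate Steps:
f = -5/4 ≈ -1.2500
14*o(f, 5) + 6 = 14*2 + 6 = 28 + 6 = 34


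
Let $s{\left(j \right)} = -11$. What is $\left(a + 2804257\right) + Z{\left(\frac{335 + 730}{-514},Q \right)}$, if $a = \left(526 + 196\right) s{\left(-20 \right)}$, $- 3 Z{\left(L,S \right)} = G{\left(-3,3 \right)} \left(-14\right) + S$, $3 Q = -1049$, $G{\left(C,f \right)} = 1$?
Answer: $\frac{25167926}{9} \approx 2.7964 \cdot 10^{6}$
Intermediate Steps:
$Q = - \frac{1049}{3}$ ($Q = \frac{1}{3} \left(-1049\right) = - \frac{1049}{3} \approx -349.67$)
$Z{\left(L,S \right)} = \frac{14}{3} - \frac{S}{3}$ ($Z{\left(L,S \right)} = - \frac{1 \left(-14\right) + S}{3} = - \frac{-14 + S}{3} = \frac{14}{3} - \frac{S}{3}$)
$a = -7942$ ($a = \left(526 + 196\right) \left(-11\right) = 722 \left(-11\right) = -7942$)
$\left(a + 2804257\right) + Z{\left(\frac{335 + 730}{-514},Q \right)} = \left(-7942 + 2804257\right) + \left(\frac{14}{3} - - \frac{1049}{9}\right) = 2796315 + \left(\frac{14}{3} + \frac{1049}{9}\right) = 2796315 + \frac{1091}{9} = \frac{25167926}{9}$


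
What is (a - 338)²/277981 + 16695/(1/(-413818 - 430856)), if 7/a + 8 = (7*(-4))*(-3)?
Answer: -22642159592001328319/1605618256 ≈ -1.4102e+10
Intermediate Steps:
a = 7/76 (a = 7/(-8 + (7*(-4))*(-3)) = 7/(-8 - 28*(-3)) = 7/(-8 + 84) = 7/76 ≈ 0.092105)
(a - 338)²/277981 + 16695/(1/(-413818 - 430856)) = (7/76 - 338)²/277981 + 16695/(1/(-413818 - 430856)) = (-25681/76)²*(1/277981) + 16695/(1/(-844674)) = (659513761/5776)*(1/277981) + 16695/(-1/844674) = 659513761/1605618256 + 16695*(-844674) = 659513761/1605618256 - 14101832430 = -22642159592001328319/1605618256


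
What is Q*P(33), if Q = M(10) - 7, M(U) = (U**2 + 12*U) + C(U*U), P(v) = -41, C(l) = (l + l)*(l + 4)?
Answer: -861533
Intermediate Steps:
C(l) = 2*l*(4 + l) (C(l) = (2*l)*(4 + l) = 2*l*(4 + l))
M(U) = U**2 + 12*U + 2*U**2*(4 + U**2) (M(U) = (U**2 + 12*U) + 2*(U*U)*(4 + U*U) = (U**2 + 12*U) + 2*U**2*(4 + U**2) = U**2 + 12*U + 2*U**2*(4 + U**2))
Q = 21013 (Q = 10*(12 + 2*10**3 + 9*10) - 7 = 10*(12 + 2*1000 + 90) - 7 = 10*(12 + 2000 + 90) - 7 = 10*2102 - 7 = 21020 - 7 = 21013)
Q*P(33) = 21013*(-41) = -861533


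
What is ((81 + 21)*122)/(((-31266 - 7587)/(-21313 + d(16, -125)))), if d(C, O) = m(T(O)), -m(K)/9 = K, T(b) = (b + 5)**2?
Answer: 625987124/12951 ≈ 48335.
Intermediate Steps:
T(b) = (5 + b)**2
m(K) = -9*K
d(C, O) = -9*(5 + O)**2
((81 + 21)*122)/(((-31266 - 7587)/(-21313 + d(16, -125)))) = ((81 + 21)*122)/(((-31266 - 7587)/(-21313 - 9*(5 - 125)**2))) = (102*122)/((-38853/(-21313 - 9*(-120)**2))) = 12444/((-38853/(-21313 - 9*14400))) = 12444/((-38853/(-21313 - 129600))) = 12444/((-38853/(-150913))) = 12444/((-38853*(-1/150913))) = 12444/(38853/150913) = 12444*(150913/38853) = 625987124/12951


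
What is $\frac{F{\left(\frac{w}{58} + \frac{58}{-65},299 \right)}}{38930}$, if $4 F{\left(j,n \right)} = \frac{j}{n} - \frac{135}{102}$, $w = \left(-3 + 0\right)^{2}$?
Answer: $- \frac{12704959}{1492024172600} \approx -8.5153 \cdot 10^{-6}$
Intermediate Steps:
$w = 9$ ($w = \left(-3\right)^{2} = 9$)
$F{\left(j,n \right)} = - \frac{45}{136} + \frac{j}{4 n}$ ($F{\left(j,n \right)} = \frac{\frac{j}{n} - \frac{135}{102}}{4} = \frac{\frac{j}{n} - \frac{45}{34}}{4} = \frac{- \frac{45}{34} + \frac{j}{n}}{4} = - \frac{45}{136} + \frac{j}{4 n}$)
$\frac{F{\left(\frac{w}{58} + \frac{58}{-65},299 \right)}}{38930} = \frac{- \frac{45}{136} + \frac{\frac{9}{58} + \frac{58}{-65}}{4 \cdot 299}}{38930} = \left(- \frac{45}{136} + \frac{1}{4} \left(9 \cdot \frac{1}{58} + 58 \left(- \frac{1}{65}\right)\right) \frac{1}{299}\right) \frac{1}{38930} = \left(- \frac{45}{136} + \frac{1}{4} \left(\frac{9}{58} - \frac{58}{65}\right) \frac{1}{299}\right) \frac{1}{38930} = \left(- \frac{45}{136} + \frac{1}{4} \left(- \frac{2779}{3770}\right) \frac{1}{299}\right) \frac{1}{38930} = \left(- \frac{45}{136} - \frac{2779}{4508920}\right) \frac{1}{38930} = \left(- \frac{12704959}{38325820}\right) \frac{1}{38930} = - \frac{12704959}{1492024172600}$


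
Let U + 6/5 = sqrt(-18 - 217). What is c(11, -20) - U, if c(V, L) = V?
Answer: 61/5 - I*sqrt(235) ≈ 12.2 - 15.33*I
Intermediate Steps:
U = -6/5 + I*sqrt(235) (U = -6/5 + sqrt(-18 - 217) = -6/5 + sqrt(-235) = -6/5 + I*sqrt(235) ≈ -1.2 + 15.33*I)
c(11, -20) - U = 11 - (-6/5 + I*sqrt(235)) = 11 + (6/5 - I*sqrt(235)) = 61/5 - I*sqrt(235)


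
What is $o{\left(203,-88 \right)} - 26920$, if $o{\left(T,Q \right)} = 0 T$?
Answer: $-26920$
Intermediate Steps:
$o{\left(T,Q \right)} = 0$
$o{\left(203,-88 \right)} - 26920 = 0 - 26920 = -26920$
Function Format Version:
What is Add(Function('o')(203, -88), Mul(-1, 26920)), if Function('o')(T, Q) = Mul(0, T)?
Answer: -26920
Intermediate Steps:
Function('o')(T, Q) = 0
Add(Function('o')(203, -88), Mul(-1, 26920)) = Add(0, Mul(-1, 26920)) = Add(0, -26920) = -26920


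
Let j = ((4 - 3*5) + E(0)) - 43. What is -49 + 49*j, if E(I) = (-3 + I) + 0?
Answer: -2842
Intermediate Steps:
E(I) = -3 + I
j = -57 (j = ((4 - 3*5) + (-3 + 0)) - 43 = ((4 - 15) - 3) - 43 = (-11 - 3) - 43 = -14 - 43 = -57)
-49 + 49*j = -49 + 49*(-57) = -49 - 2793 = -2842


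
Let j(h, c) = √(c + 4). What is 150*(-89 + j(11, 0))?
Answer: -13050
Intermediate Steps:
j(h, c) = √(4 + c)
150*(-89 + j(11, 0)) = 150*(-89 + √(4 + 0)) = 150*(-89 + √4) = 150*(-89 + 2) = 150*(-87) = -13050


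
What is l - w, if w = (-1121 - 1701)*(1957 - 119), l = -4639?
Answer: 5182197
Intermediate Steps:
w = -5186836 (w = -2822*1838 = -5186836)
l - w = -4639 - 1*(-5186836) = -4639 + 5186836 = 5182197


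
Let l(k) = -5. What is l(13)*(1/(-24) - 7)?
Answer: 845/24 ≈ 35.208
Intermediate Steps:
l(13)*(1/(-24) - 7) = -5*(1/(-24) - 7) = -5*(-1/24 - 7) = -5*(-169/24) = 845/24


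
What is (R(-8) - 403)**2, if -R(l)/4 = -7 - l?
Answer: 165649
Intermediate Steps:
R(l) = 28 + 4*l (R(l) = -4*(-7 - l) = 28 + 4*l)
(R(-8) - 403)**2 = ((28 + 4*(-8)) - 403)**2 = ((28 - 32) - 403)**2 = (-4 - 403)**2 = (-407)**2 = 165649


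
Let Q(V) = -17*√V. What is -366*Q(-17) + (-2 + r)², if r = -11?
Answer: 169 + 6222*I*√17 ≈ 169.0 + 25654.0*I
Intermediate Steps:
-366*Q(-17) + (-2 + r)² = -(-6222)*√(-17) + (-2 - 11)² = -(-6222)*I*√17 + (-13)² = -(-6222)*I*√17 + 169 = 6222*I*√17 + 169 = 169 + 6222*I*√17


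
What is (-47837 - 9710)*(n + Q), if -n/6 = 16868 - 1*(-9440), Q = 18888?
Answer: 7996731120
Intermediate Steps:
n = -157848 (n = -6*(16868 - 1*(-9440)) = -6*(16868 + 9440) = -6*26308 = -157848)
(-47837 - 9710)*(n + Q) = (-47837 - 9710)*(-157848 + 18888) = -57547*(-138960) = 7996731120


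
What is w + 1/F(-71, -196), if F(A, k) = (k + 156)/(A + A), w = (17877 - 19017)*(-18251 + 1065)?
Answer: 391840871/20 ≈ 1.9592e+7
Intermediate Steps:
w = 19592040 (w = -1140*(-17186) = 19592040)
F(A, k) = (156 + k)/(2*A) (F(A, k) = (156 + k)/((2*A)) = (156 + k)*(1/(2*A)) = (156 + k)/(2*A))
w + 1/F(-71, -196) = 19592040 + 1/((1/2)*(156 - 196)/(-71)) = 19592040 + 1/((1/2)*(-1/71)*(-40)) = 19592040 + 1/(20/71) = 19592040 + 71/20 = 391840871/20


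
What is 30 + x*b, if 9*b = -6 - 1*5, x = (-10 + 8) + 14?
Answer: 46/3 ≈ 15.333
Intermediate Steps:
x = 12 (x = -2 + 14 = 12)
b = -11/9 (b = (-6 - 1*5)/9 = (-6 - 5)/9 = (⅑)*(-11) = -11/9 ≈ -1.2222)
30 + x*b = 30 + 12*(-11/9) = 30 - 44/3 = 46/3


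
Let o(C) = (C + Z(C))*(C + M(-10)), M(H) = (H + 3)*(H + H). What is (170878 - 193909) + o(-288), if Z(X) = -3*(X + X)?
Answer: -236151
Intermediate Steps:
Z(X) = -6*X
M(H) = 2*H*(3 + H) (M(H) = (3 + H)*(2*H) = 2*H*(3 + H))
o(C) = -5*C*(140 + C) (o(C) = (C - 6*C)*(C + 2*(-10)*(3 - 10)) = (-5*C)*(C + 2*(-10)*(-7)) = (-5*C)*(C + 140) = (-5*C)*(140 + C) = -5*C*(140 + C))
(170878 - 193909) + o(-288) = (170878 - 193909) + 5*(-288)*(-140 - 1*(-288)) = -23031 + 5*(-288)*(-140 + 288) = -23031 + 5*(-288)*148 = -23031 - 213120 = -236151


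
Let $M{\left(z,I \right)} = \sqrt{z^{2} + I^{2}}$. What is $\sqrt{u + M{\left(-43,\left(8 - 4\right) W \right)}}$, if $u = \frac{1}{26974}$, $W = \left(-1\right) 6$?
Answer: $\frac{\sqrt{26974 + 3637983380 \sqrt{97}}}{26974} \approx 7.0174$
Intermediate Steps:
$W = -6$
$u = \frac{1}{26974} \approx 3.7073 \cdot 10^{-5}$
$M{\left(z,I \right)} = \sqrt{I^{2} + z^{2}}$
$\sqrt{u + M{\left(-43,\left(8 - 4\right) W \right)}} = \sqrt{\frac{1}{26974} + \sqrt{\left(\left(8 - 4\right) \left(-6\right)\right)^{2} + \left(-43\right)^{2}}} = \sqrt{\frac{1}{26974} + \sqrt{\left(4 \left(-6\right)\right)^{2} + 1849}} = \sqrt{\frac{1}{26974} + \sqrt{\left(-24\right)^{2} + 1849}} = \sqrt{\frac{1}{26974} + \sqrt{576 + 1849}} = \sqrt{\frac{1}{26974} + \sqrt{2425}} = \sqrt{\frac{1}{26974} + 5 \sqrt{97}}$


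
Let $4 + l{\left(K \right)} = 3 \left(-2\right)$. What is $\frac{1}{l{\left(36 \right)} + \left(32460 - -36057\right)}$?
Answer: $\frac{1}{68507} \approx 1.4597 \cdot 10^{-5}$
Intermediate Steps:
$l{\left(K \right)} = -10$ ($l{\left(K \right)} = -4 + 3 \left(-2\right) = -4 - 6 = -10$)
$\frac{1}{l{\left(36 \right)} + \left(32460 - -36057\right)} = \frac{1}{-10 + \left(32460 - -36057\right)} = \frac{1}{-10 + \left(32460 + 36057\right)} = \frac{1}{-10 + 68517} = \frac{1}{68507}$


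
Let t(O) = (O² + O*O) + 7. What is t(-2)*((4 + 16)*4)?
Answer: 1200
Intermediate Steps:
t(O) = 7 + 2*O² (t(O) = (O² + O²) + 7 = 2*O² + 7 = 7 + 2*O²)
t(-2)*((4 + 16)*4) = (7 + 2*(-2)²)*((4 + 16)*4) = (7 + 2*4)*(20*4) = (7 + 8)*80 = 15*80 = 1200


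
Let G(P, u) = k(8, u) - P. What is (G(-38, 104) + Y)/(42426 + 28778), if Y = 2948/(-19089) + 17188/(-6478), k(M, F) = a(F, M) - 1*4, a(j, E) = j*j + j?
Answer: 169276058774/1100622853071 ≈ 0.15380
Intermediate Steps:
a(j, E) = j + j² (a(j, E) = j² + j = j + j²)
k(M, F) = -4 + F*(1 + F) (k(M, F) = F*(1 + F) - 1*4 = F*(1 + F) - 4 = -4 + F*(1 + F))
Y = -173599438/61829271 (Y = 2948*(-1/19089) + 17188*(-1/6478) = -2948/19089 - 8594/3239 = -173599438/61829271 ≈ -2.8077)
G(P, u) = -4 - P + u*(1 + u) (G(P, u) = (-4 + u*(1 + u)) - P = -4 - P + u*(1 + u))
(G(-38, 104) + Y)/(42426 + 28778) = ((-4 - 1*(-38) + 104*(1 + 104)) - 173599438/61829271)/(42426 + 28778) = ((-4 + 38 + 104*105) - 173599438/61829271)/71204 = ((-4 + 38 + 10920) - 173599438/61829271)*(1/71204) = (10954 - 173599438/61829271)*(1/71204) = (677104235096/61829271)*(1/71204) = 169276058774/1100622853071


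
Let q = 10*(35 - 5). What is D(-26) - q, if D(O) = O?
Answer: -326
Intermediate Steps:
q = 300 (q = 10*30 = 300)
D(-26) - q = -26 - 1*300 = -26 - 300 = -326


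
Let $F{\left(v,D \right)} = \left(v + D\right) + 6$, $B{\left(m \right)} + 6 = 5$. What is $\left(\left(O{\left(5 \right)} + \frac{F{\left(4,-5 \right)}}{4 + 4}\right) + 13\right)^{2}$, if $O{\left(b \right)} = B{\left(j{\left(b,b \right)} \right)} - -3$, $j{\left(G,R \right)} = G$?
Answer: $\frac{15625}{64} \approx 244.14$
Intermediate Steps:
$B{\left(m \right)} = -1$ ($B{\left(m \right)} = -6 + 5 = -1$)
$O{\left(b \right)} = 2$ ($O{\left(b \right)} = -1 - -3 = -1 + 3 = 2$)
$F{\left(v,D \right)} = 6 + D + v$ ($F{\left(v,D \right)} = \left(D + v\right) + 6 = 6 + D + v$)
$\left(\left(O{\left(5 \right)} + \frac{F{\left(4,-5 \right)}}{4 + 4}\right) + 13\right)^{2} = \left(\left(2 + \frac{6 - 5 + 4}{4 + 4}\right) + 13\right)^{2} = \left(\left(2 + \frac{5}{8}\right) + 13\right)^{2} = \left(\frac{21}{8} + 13\right)^{2} = \left(\frac{125}{8}\right)^{2} = \frac{15625}{64}$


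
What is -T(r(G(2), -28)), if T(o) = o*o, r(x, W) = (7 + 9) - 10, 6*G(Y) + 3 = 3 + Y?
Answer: -36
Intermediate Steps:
G(Y) = Y/6 (G(Y) = -½ + (3 + Y)/6 = -½ + (½ + Y/6) = Y/6)
r(x, W) = 6 (r(x, W) = 16 - 10 = 6)
T(o) = o²
-T(r(G(2), -28)) = -1*6² = -1*36 = -36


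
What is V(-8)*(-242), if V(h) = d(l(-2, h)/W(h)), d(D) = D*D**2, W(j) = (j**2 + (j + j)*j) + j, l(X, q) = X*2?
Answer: 121/48668 ≈ 0.0024862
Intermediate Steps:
l(X, q) = 2*X
W(j) = j + 3*j**2 (W(j) = (j**2 + (2*j)*j) + j = (j**2 + 2*j**2) + j = 3*j**2 + j = j + 3*j**2)
d(D) = D**3
V(h) = -64/(h**3*(1 + 3*h)**3) (V(h) = ((2*(-2))/((h*(1 + 3*h))))**3 = (-4/(h*(1 + 3*h)))**3 = -64/(h**3*(1 + 3*h)**3))
V(-8)*(-242) = -64/((-8)**3*(1 + 3*(-8))**3)*(-242) = -64*(-1/512)/(1 - 24)**3*(-242) = -64*(-1/512)/(-23)**3*(-242) = -64*(-1/512)*(-1/12167)*(-242) = -1/97336*(-242) = 121/48668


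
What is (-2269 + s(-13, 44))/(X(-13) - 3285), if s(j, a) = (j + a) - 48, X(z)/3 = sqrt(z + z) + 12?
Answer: 825246/1172915 + 762*I*sqrt(26)/1172915 ≈ 0.70359 + 0.0033126*I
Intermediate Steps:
X(z) = 36 + 3*sqrt(2)*sqrt(z) (X(z) = 3*(sqrt(z + z) + 12) = 3*(sqrt(2*z) + 12) = 3*(sqrt(2)*sqrt(z) + 12) = 3*(12 + sqrt(2)*sqrt(z)) = 36 + 3*sqrt(2)*sqrt(z))
s(j, a) = -48 + a + j (s(j, a) = (a + j) - 48 = -48 + a + j)
(-2269 + s(-13, 44))/(X(-13) - 3285) = (-2269 + (-48 + 44 - 13))/((36 + 3*sqrt(2)*sqrt(-13)) - 3285) = (-2269 - 17)/((36 + 3*sqrt(2)*(I*sqrt(13))) - 3285) = -2286/((36 + 3*I*sqrt(26)) - 3285) = -2286/(-3249 + 3*I*sqrt(26))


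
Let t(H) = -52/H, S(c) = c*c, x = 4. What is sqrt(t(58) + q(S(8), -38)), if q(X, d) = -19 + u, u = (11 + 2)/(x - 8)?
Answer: I*sqrt(77865)/58 ≈ 4.8111*I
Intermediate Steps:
u = -13/4 (u = (11 + 2)/(4 - 8) = 13/(-4) = 13*(-1/4) = -13/4 ≈ -3.2500)
S(c) = c**2
q(X, d) = -89/4 (q(X, d) = -19 - 13/4 = -89/4)
sqrt(t(58) + q(S(8), -38)) = sqrt(-52/58 - 89/4) = sqrt(-52*1/58 - 89/4) = sqrt(-26/29 - 89/4) = sqrt(-2685/116) = I*sqrt(77865)/58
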